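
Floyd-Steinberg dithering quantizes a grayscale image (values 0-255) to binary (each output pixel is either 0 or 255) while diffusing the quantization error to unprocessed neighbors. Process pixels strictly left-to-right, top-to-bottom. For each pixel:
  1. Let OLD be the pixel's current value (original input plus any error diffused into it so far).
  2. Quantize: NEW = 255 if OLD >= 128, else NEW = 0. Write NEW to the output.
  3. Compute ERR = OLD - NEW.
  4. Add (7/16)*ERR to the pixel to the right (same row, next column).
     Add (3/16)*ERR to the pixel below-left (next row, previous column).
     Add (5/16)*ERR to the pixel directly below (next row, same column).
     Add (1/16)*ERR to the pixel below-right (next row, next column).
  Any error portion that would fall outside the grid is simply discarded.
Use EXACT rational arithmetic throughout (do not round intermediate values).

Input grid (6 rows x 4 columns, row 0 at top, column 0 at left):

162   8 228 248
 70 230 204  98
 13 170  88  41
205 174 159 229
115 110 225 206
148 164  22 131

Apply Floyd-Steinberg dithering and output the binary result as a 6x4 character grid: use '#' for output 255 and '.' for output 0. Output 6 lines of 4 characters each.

Answer: #.##
.##.
.#..
#.##
.###
#...

Derivation:
(0,0): OLD=162 → NEW=255, ERR=-93
(0,1): OLD=-523/16 → NEW=0, ERR=-523/16
(0,2): OLD=54707/256 → NEW=255, ERR=-10573/256
(0,3): OLD=941797/4096 → NEW=255, ERR=-102683/4096
(1,0): OLD=8911/256 → NEW=0, ERR=8911/256
(1,1): OLD=453545/2048 → NEW=255, ERR=-68695/2048
(1,2): OLD=11119837/65536 → NEW=255, ERR=-5591843/65536
(1,3): OLD=52696219/1048576 → NEW=0, ERR=52696219/1048576
(2,0): OLD=576339/32768 → NEW=0, ERR=576339/32768
(2,1): OLD=160841153/1048576 → NEW=255, ERR=-106545727/1048576
(2,2): OLD=50768037/2097152 → NEW=0, ERR=50768037/2097152
(2,3): OLD=2079131185/33554432 → NEW=0, ERR=2079131185/33554432
(3,0): OLD=3211906339/16777216 → NEW=255, ERR=-1066283741/16777216
(3,1): OLD=32233643453/268435456 → NEW=0, ERR=32233643453/268435456
(3,2): OLD=963650290243/4294967296 → NEW=255, ERR=-131566370237/4294967296
(3,3): OLD=16250412479061/68719476736 → NEW=255, ERR=-1273054088619/68719476736
(4,0): OLD=505319470119/4294967296 → NEW=0, ERR=505319470119/4294967296
(4,1): OLD=6503701229813/34359738368 → NEW=255, ERR=-2258032054027/34359738368
(4,2): OLD=209685008332373/1099511627776 → NEW=255, ERR=-70690456750507/1099511627776
(4,3): OLD=2993631810025955/17592186044416 → NEW=255, ERR=-1492375631300125/17592186044416
(5,0): OLD=94802543098103/549755813888 → NEW=255, ERR=-45385189443337/549755813888
(5,1): OLD=1805731144532129/17592186044416 → NEW=0, ERR=1805731144532129/17592186044416
(5,2): OLD=235752864179893/8796093022208 → NEW=0, ERR=235752864179893/8796093022208
(5,3): OLD=31580836583105701/281474976710656 → NEW=0, ERR=31580836583105701/281474976710656
Row 0: #.##
Row 1: .##.
Row 2: .#..
Row 3: #.##
Row 4: .###
Row 5: #...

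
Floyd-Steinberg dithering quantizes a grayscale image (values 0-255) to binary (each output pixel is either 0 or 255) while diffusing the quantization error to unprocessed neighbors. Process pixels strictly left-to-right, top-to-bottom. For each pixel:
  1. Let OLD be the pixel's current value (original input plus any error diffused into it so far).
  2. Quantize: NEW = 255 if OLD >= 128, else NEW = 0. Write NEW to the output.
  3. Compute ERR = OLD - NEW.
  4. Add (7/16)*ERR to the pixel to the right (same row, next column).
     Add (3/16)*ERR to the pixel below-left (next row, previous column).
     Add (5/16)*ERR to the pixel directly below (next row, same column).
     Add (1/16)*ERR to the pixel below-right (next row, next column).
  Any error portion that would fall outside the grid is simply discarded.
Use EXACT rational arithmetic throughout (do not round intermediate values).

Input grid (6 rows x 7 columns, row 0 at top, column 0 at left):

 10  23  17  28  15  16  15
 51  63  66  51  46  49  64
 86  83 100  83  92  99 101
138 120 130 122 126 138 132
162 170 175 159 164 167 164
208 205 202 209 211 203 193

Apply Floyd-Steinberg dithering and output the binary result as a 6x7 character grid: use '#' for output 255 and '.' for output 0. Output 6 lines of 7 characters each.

Answer: .......
..#....
.#..#.#
#.#.#.#
#.####.
###.###

Derivation:
(0,0): OLD=10 → NEW=0, ERR=10
(0,1): OLD=219/8 → NEW=0, ERR=219/8
(0,2): OLD=3709/128 → NEW=0, ERR=3709/128
(0,3): OLD=83307/2048 → NEW=0, ERR=83307/2048
(0,4): OLD=1074669/32768 → NEW=0, ERR=1074669/32768
(0,5): OLD=15911291/524288 → NEW=0, ERR=15911291/524288
(0,6): OLD=237208157/8388608 → NEW=0, ERR=237208157/8388608
(1,0): OLD=7585/128 → NEW=0, ERR=7585/128
(1,1): OLD=106023/1024 → NEW=0, ERR=106023/1024
(1,2): OLD=4249715/32768 → NEW=255, ERR=-4106125/32768
(1,3): OLD=2208471/131072 → NEW=0, ERR=2208471/131072
(1,4): OLD=602747141/8388608 → NEW=0, ERR=602747141/8388608
(1,5): OLD=6527770837/67108864 → NEW=0, ERR=6527770837/67108864
(1,6): OLD=125938844123/1073741824 → NEW=0, ERR=125938844123/1073741824
(2,0): OLD=2030493/16384 → NEW=0, ERR=2030493/16384
(2,1): OLD=78529871/524288 → NEW=255, ERR=-55163569/524288
(2,2): OLD=205011245/8388608 → NEW=0, ERR=205011245/8388608
(2,3): OLD=7019467141/67108864 → NEW=0, ERR=7019467141/67108864
(2,4): OLD=96372226549/536870912 → NEW=255, ERR=-40529856011/536870912
(2,5): OLD=2110578898439/17179869184 → NEW=0, ERR=2110578898439/17179869184
(2,6): OLD=54282937754529/274877906944 → NEW=255, ERR=-15810928516191/274877906944
(3,0): OLD=1317016077/8388608 → NEW=255, ERR=-822078963/8388608
(3,1): OLD=3796567625/67108864 → NEW=0, ERR=3796567625/67108864
(3,2): OLD=94180162443/536870912 → NEW=255, ERR=-42721920117/536870912
(3,3): OLD=230307104173/2147483648 → NEW=0, ERR=230307104173/2147483648
(3,4): OLD=49175757430285/274877906944 → NEW=255, ERR=-20918108840435/274877906944
(3,5): OLD=280582948349111/2199023255552 → NEW=0, ERR=280582948349111/2199023255552
(3,6): OLD=6246134712522153/35184372088832 → NEW=255, ERR=-2725880170130007/35184372088832
(4,0): OLD=152452719843/1073741824 → NEW=255, ERR=-121351445277/1073741824
(4,1): OLD=2013285426375/17179869184 → NEW=0, ERR=2013285426375/17179869184
(4,2): OLD=61860416293257/274877906944 → NEW=255, ERR=-8233449977463/274877906944
(4,3): OLD=352211921236403/2199023255552 → NEW=255, ERR=-208539008929357/2199023255552
(4,4): OLD=2275661463083017/17592186044416 → NEW=255, ERR=-2210345978243063/17592186044416
(4,5): OLD=74659275951919401/562949953421312 → NEW=255, ERR=-68892962170515159/562949953421312
(4,6): OLD=848688763750888431/9007199254740992 → NEW=0, ERR=848688763750888431/9007199254740992
(5,0): OLD=53506345301317/274877906944 → NEW=255, ERR=-16587520969403/274877906944
(5,1): OLD=445391701088599/2199023255552 → NEW=255, ERR=-115359229077161/2199023255552
(5,2): OLD=2801237033546673/17592186044416 → NEW=255, ERR=-1684770407779407/17592186044416
(5,3): OLD=15767669093805077/140737488355328 → NEW=0, ERR=15767669093805077/140737488355328
(5,4): OLD=1728293548060540519/9007199254740992 → NEW=255, ERR=-568542261898412441/9007199254740992
(5,5): OLD=10589259761430429623/72057594037927936 → NEW=255, ERR=-7785426718241194057/72057594037927936
(5,6): OLD=193145114753642704857/1152921504606846976 → NEW=255, ERR=-100849868921103274023/1152921504606846976
Row 0: .......
Row 1: ..#....
Row 2: .#..#.#
Row 3: #.#.#.#
Row 4: #.####.
Row 5: ###.###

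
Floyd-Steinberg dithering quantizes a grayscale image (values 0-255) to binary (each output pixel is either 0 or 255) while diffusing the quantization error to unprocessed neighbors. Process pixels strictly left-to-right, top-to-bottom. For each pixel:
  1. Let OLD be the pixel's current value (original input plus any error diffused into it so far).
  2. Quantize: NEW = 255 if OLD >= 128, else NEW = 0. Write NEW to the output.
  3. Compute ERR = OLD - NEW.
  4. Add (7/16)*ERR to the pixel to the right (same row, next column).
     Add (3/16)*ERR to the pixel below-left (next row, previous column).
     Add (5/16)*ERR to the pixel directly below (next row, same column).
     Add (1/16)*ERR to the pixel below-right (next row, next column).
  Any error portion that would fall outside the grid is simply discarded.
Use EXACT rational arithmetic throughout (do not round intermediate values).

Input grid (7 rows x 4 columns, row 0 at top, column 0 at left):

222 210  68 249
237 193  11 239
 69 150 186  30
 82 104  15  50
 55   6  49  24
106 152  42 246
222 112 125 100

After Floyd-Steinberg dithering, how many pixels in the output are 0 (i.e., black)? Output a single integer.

(0,0): OLD=222 → NEW=255, ERR=-33
(0,1): OLD=3129/16 → NEW=255, ERR=-951/16
(0,2): OLD=10751/256 → NEW=0, ERR=10751/256
(0,3): OLD=1095161/4096 → NEW=255, ERR=50681/4096
(1,0): OLD=55179/256 → NEW=255, ERR=-10101/256
(1,1): OLD=333773/2048 → NEW=255, ERR=-188467/2048
(1,2): OLD=-1148975/65536 → NEW=0, ERR=-1148975/65536
(1,3): OLD=249373575/1048576 → NEW=255, ERR=-18013305/1048576
(2,0): OLD=1291551/32768 → NEW=0, ERR=1291551/32768
(2,1): OLD=139180613/1048576 → NEW=255, ERR=-128206267/1048576
(2,2): OLD=247583161/2097152 → NEW=0, ERR=247583161/2097152
(2,3): OLD=2522814837/33554432 → NEW=0, ERR=2522814837/33554432
(3,0): OLD=1197761071/16777216 → NEW=0, ERR=1197761071/16777216
(3,1): OLD=32648383537/268435456 → NEW=0, ERR=32648383537/268435456
(3,2): OLD=479143168975/4294967296 → NEW=0, ERR=479143168975/4294967296
(3,3): OLD=8911627829033/68719476736 → NEW=255, ERR=-8611838738647/68719476736
(4,0): OLD=429989237571/4294967296 → NEW=0, ERR=429989237571/4294967296
(4,1): OLD=3889084273737/34359738368 → NEW=0, ERR=3889084273737/34359738368
(4,2): OLD=129177173080873/1099511627776 → NEW=0, ERR=129177173080873/1099511627776
(4,3): OLD=760166228797935/17592186044416 → NEW=0, ERR=760166228797935/17592186044416
(5,0): OLD=87140938596179/549755813888 → NEW=255, ERR=-53046793945261/549755813888
(5,1): OLD=3051219411376293/17592186044416 → NEW=255, ERR=-1434788029949787/17592186044416
(5,2): OLD=512009890413001/8796093022208 → NEW=0, ERR=512009890413001/8796093022208
(5,3): OLD=82278648649887033/281474976710656 → NEW=255, ERR=10502529588669753/281474976710656
(6,0): OLD=49695593708674511/281474976710656 → NEW=255, ERR=-22080525352542769/281474976710656
(6,1): OLD=257049429381387673/4503599627370496 → NEW=0, ERR=257049429381387673/4503599627370496
(6,2): OLD=12254106264456990943/72057594037927936 → NEW=255, ERR=-6120580215214632737/72057594037927936
(6,3): OLD=90085711849942856473/1152921504606846976 → NEW=0, ERR=90085711849942856473/1152921504606846976
Output grid:
  Row 0: ##.#  (1 black, running=1)
  Row 1: ##.#  (1 black, running=2)
  Row 2: .#..  (3 black, running=5)
  Row 3: ...#  (3 black, running=8)
  Row 4: ....  (4 black, running=12)
  Row 5: ##.#  (1 black, running=13)
  Row 6: #.#.  (2 black, running=15)

Answer: 15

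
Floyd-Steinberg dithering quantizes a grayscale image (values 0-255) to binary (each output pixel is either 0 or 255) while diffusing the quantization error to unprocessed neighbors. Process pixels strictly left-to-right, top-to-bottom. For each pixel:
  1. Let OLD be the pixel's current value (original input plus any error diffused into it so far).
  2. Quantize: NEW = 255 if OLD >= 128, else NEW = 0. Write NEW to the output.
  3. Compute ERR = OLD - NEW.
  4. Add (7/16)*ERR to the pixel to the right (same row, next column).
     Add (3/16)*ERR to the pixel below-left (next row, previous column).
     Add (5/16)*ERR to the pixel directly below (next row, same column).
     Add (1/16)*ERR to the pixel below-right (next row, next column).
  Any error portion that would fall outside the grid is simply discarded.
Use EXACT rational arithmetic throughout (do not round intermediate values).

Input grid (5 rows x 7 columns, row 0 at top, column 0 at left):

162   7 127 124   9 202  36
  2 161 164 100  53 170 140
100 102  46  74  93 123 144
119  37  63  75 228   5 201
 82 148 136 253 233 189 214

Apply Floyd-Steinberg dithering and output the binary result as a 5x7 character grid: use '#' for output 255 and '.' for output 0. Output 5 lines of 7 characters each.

(0,0): OLD=162 → NEW=255, ERR=-93
(0,1): OLD=-539/16 → NEW=0, ERR=-539/16
(0,2): OLD=28739/256 → NEW=0, ERR=28739/256
(0,3): OLD=709077/4096 → NEW=255, ERR=-335403/4096
(0,4): OLD=-1757997/65536 → NEW=0, ERR=-1757997/65536
(0,5): OLD=199506373/1048576 → NEW=255, ERR=-67880507/1048576
(0,6): OLD=128816227/16777216 → NEW=0, ERR=128816227/16777216
(1,0): OLD=-8545/256 → NEW=0, ERR=-8545/256
(1,1): OLD=309465/2048 → NEW=255, ERR=-212775/2048
(1,2): OLD=8923981/65536 → NEW=255, ERR=-7787699/65536
(1,3): OLD=6398665/262144 → NEW=0, ERR=6398665/262144
(1,4): OLD=638210619/16777216 → NEW=0, ERR=638210619/16777216
(1,5): OLD=22303731371/134217728 → NEW=255, ERR=-11921789269/134217728
(1,6): OLD=213659130021/2147483648 → NEW=0, ERR=213659130021/2147483648
(2,0): OLD=2296675/32768 → NEW=0, ERR=2296675/32768
(2,1): OLD=79513585/1048576 → NEW=0, ERR=79513585/1048576
(2,2): OLD=673174291/16777216 → NEW=0, ERR=673174291/16777216
(2,3): OLD=13272498747/134217728 → NEW=0, ERR=13272498747/134217728
(2,4): OLD=142831321963/1073741824 → NEW=255, ERR=-130972843157/1073741824
(2,5): OLD=2161553222841/34359738368 → NEW=0, ERR=2161553222841/34359738368
(2,6): OLD=108336462108575/549755813888 → NEW=255, ERR=-31851270432865/549755813888
(3,0): OLD=2602497459/16777216 → NEW=255, ERR=-1675692621/16777216
(3,1): OLD=3879385399/134217728 → NEW=0, ERR=3879385399/134217728
(3,2): OLD=119684687189/1073741824 → NEW=0, ERR=119684687189/1073741824
(3,3): OLD=576836893539/4294967296 → NEW=255, ERR=-518379766941/4294967296
(3,4): OLD=85241823060403/549755813888 → NEW=255, ERR=-54945909481037/549755813888
(3,5): OLD=-165164275211959/4398046511104 → NEW=0, ERR=-165164275211959/4398046511104
(3,6): OLD=11990595648435799/70368744177664 → NEW=255, ERR=-5953434116868521/70368744177664
(4,0): OLD=120704110493/2147483648 → NEW=0, ERR=120704110493/2147483648
(4,1): OLD=6744140351481/34359738368 → NEW=255, ERR=-2017592932359/34359738368
(4,2): OLD=68345198368055/549755813888 → NEW=0, ERR=68345198368055/549755813888
(4,3): OLD=1134252851875213/4398046511104 → NEW=255, ERR=12750991543693/4398046511104
(4,4): OLD=6630512123988311/35184372088832 → NEW=255, ERR=-2341502758663849/35184372088832
(4,5): OLD=141907522990827031/1125899906842624 → NEW=0, ERR=141907522990827031/1125899906842624
(4,6): OLD=4329877158161190609/18014398509481984 → NEW=255, ERR=-263794461756715311/18014398509481984
Row 0: #..#.#.
Row 1: .##..#.
Row 2: ....#.#
Row 3: #..##.#
Row 4: .#.##.#

Answer: #..#.#.
.##..#.
....#.#
#..##.#
.#.##.#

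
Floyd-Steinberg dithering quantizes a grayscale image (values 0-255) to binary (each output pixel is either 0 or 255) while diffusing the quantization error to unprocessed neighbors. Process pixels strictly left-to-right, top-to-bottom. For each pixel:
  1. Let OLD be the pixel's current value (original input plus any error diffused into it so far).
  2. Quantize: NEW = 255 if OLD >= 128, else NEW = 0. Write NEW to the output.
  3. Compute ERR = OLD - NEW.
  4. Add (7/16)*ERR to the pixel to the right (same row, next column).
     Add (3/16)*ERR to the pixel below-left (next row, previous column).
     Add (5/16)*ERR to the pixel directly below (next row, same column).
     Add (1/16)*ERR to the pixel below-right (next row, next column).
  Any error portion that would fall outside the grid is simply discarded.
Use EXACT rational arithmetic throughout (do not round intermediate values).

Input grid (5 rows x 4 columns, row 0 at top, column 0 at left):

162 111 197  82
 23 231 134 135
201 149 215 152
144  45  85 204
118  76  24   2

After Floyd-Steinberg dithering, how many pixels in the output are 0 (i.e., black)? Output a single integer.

(0,0): OLD=162 → NEW=255, ERR=-93
(0,1): OLD=1125/16 → NEW=0, ERR=1125/16
(0,2): OLD=58307/256 → NEW=255, ERR=-6973/256
(0,3): OLD=287061/4096 → NEW=0, ERR=287061/4096
(1,0): OLD=1823/256 → NEW=0, ERR=1823/256
(1,1): OLD=502105/2048 → NEW=255, ERR=-20135/2048
(1,2): OLD=9091277/65536 → NEW=255, ERR=-7620403/65536
(1,3): OLD=109394731/1048576 → NEW=0, ERR=109394731/1048576
(2,0): OLD=6598883/32768 → NEW=255, ERR=-1756957/32768
(2,1): OLD=106024305/1048576 → NEW=0, ERR=106024305/1048576
(2,2): OLD=507189301/2097152 → NEW=255, ERR=-27584459/2097152
(2,3): OLD=5757276865/33554432 → NEW=255, ERR=-2799103295/33554432
(3,0): OLD=2452878899/16777216 → NEW=255, ERR=-1825311181/16777216
(3,1): OLD=6222772653/268435456 → NEW=0, ERR=6222772653/268435456
(3,2): OLD=350941317971/4294967296 → NEW=0, ERR=350941317971/4294967296
(3,3): OLD=14627443399109/68719476736 → NEW=255, ERR=-2896023168571/68719476736
(4,0): OLD=379449564407/4294967296 → NEW=0, ERR=379449564407/4294967296
(4,1): OLD=4481096643301/34359738368 → NEW=255, ERR=-4280636640539/34359738368
(4,2): OLD=-12560368169787/1099511627776 → NEW=0, ERR=-12560368169787/1099511627776
(4,3): OLD=-194579081184781/17592186044416 → NEW=0, ERR=-194579081184781/17592186044416
Output grid:
  Row 0: #.#.  (2 black, running=2)
  Row 1: .##.  (2 black, running=4)
  Row 2: #.##  (1 black, running=5)
  Row 3: #..#  (2 black, running=7)
  Row 4: .#..  (3 black, running=10)

Answer: 10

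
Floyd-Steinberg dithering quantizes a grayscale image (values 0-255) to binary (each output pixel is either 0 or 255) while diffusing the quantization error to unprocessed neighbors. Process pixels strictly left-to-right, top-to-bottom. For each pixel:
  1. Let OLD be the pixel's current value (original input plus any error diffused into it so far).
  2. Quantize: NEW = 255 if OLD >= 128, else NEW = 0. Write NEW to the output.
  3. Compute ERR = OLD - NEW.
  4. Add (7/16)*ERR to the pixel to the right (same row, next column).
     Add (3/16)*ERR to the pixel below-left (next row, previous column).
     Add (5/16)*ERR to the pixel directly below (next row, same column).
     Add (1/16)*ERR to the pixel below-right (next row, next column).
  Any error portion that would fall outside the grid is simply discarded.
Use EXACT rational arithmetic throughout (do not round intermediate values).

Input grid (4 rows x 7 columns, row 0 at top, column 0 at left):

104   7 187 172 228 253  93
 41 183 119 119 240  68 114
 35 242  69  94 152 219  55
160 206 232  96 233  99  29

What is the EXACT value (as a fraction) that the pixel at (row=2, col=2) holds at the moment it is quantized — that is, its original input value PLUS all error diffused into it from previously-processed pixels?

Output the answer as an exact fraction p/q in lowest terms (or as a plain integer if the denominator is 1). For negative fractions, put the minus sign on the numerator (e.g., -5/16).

Answer: 259117679/2097152

Derivation:
(0,0): OLD=104 → NEW=0, ERR=104
(0,1): OLD=105/2 → NEW=0, ERR=105/2
(0,2): OLD=6719/32 → NEW=255, ERR=-1441/32
(0,3): OLD=77977/512 → NEW=255, ERR=-52583/512
(0,4): OLD=1499695/8192 → NEW=255, ERR=-589265/8192
(0,5): OLD=29036361/131072 → NEW=255, ERR=-4386999/131072
(0,6): OLD=164326143/2097152 → NEW=0, ERR=164326143/2097152
(1,0): OLD=2667/32 → NEW=0, ERR=2667/32
(1,1): OLD=59885/256 → NEW=255, ERR=-5395/256
(1,2): OLD=653169/8192 → NEW=0, ERR=653169/8192
(1,3): OLD=3456605/32768 → NEW=0, ERR=3456605/32768
(1,4): OLD=526337975/2097152 → NEW=255, ERR=-8435785/2097152
(1,5): OLD=1106908775/16777216 → NEW=0, ERR=1106908775/16777216
(1,6): OLD=44361513257/268435456 → NEW=255, ERR=-24089528023/268435456
(2,0): OLD=233855/4096 → NEW=0, ERR=233855/4096
(2,1): OLD=36772453/131072 → NEW=255, ERR=3349093/131072
(2,2): OLD=259117679/2097152 → NEW=0, ERR=259117679/2097152
Target (2,2): original=69, with diffused error = 259117679/2097152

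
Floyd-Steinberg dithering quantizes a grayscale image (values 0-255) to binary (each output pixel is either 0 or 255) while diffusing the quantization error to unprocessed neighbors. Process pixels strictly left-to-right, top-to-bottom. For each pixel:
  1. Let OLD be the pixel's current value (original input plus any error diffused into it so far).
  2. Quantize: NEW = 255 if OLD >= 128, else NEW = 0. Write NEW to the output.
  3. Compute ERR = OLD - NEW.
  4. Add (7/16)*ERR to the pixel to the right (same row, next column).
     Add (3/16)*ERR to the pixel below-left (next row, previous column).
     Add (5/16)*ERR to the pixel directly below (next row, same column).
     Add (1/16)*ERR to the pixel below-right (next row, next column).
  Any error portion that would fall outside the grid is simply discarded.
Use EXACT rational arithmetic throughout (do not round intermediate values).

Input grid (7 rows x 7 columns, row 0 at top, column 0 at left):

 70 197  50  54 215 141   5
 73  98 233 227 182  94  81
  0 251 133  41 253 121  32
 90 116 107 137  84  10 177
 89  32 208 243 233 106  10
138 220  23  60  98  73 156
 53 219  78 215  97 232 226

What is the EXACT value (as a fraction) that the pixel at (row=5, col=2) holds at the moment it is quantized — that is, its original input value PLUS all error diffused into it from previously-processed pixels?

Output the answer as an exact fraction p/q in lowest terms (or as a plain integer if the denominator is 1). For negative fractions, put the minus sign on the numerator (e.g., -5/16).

Answer: 110005887600527/17592186044416

Derivation:
(0,0): OLD=70 → NEW=0, ERR=70
(0,1): OLD=1821/8 → NEW=255, ERR=-219/8
(0,2): OLD=4867/128 → NEW=0, ERR=4867/128
(0,3): OLD=144661/2048 → NEW=0, ERR=144661/2048
(0,4): OLD=8057747/32768 → NEW=255, ERR=-298093/32768
(0,5): OLD=71837957/524288 → NEW=255, ERR=-61855483/524288
(0,6): OLD=-391045341/8388608 → NEW=0, ERR=-391045341/8388608
(1,0): OLD=11487/128 → NEW=0, ERR=11487/128
(1,1): OLD=143577/1024 → NEW=255, ERR=-117543/1024
(1,2): OLD=6756621/32768 → NEW=255, ERR=-1599219/32768
(1,3): OLD=29935849/131072 → NEW=255, ERR=-3487511/131072
(1,4): OLD=1256695675/8388608 → NEW=255, ERR=-882399365/8388608
(1,5): OLD=120892203/67108864 → NEW=0, ERR=120892203/67108864
(1,6): OLD=64260017701/1073741824 → NEW=0, ERR=64260017701/1073741824
(2,0): OLD=106851/16384 → NEW=0, ERR=106851/16384
(2,1): OLD=112428337/524288 → NEW=255, ERR=-21265103/524288
(2,2): OLD=736859475/8388608 → NEW=0, ERR=736859475/8388608
(2,3): OLD=3244170747/67108864 → NEW=0, ERR=3244170747/67108864
(2,4): OLD=128823486539/536870912 → NEW=255, ERR=-8078596021/536870912
(2,5): OLD=2055168137593/17179869184 → NEW=0, ERR=2055168137593/17179869184
(2,6): OLD=28354019805407/274877906944 → NEW=0, ERR=28354019805407/274877906944
(3,0): OLD=708275571/8388608 → NEW=0, ERR=708275571/8388608
(3,1): OLD=10545631671/67108864 → NEW=255, ERR=-6567128649/67108864
(3,2): OLD=52702716341/536870912 → NEW=0, ERR=52702716341/536870912
(3,3): OLD=424607525427/2147483648 → NEW=255, ERR=-123000804813/2147483648
(3,4): OLD=21905135874419/274877906944 → NEW=0, ERR=21905135874419/274877906944
(3,5): OLD=221327842746441/2199023255552 → NEW=0, ERR=221327842746441/2199023255552
(3,6): OLD=9174151072776535/35184372088832 → NEW=255, ERR=202136190124375/35184372088832
(4,0): OLD=104192659229/1073741824 → NEW=0, ERR=104192659229/1073741824
(4,1): OLD=1160609707705/17179869184 → NEW=0, ERR=1160609707705/17179869184
(4,2): OLD=69098102963191/274877906944 → NEW=255, ERR=-995763307529/274877906944
(4,3): OLD=537866821177549/2199023255552 → NEW=255, ERR=-22884108988211/2199023255552
(4,4): OLD=4726003036433975/17592186044416 → NEW=255, ERR=239995595107895/17592186044416
(4,5): OLD=84149126776183639/562949953421312 → NEW=255, ERR=-59403111346250921/562949953421312
(4,6): OLD=-252918963923307631/9007199254740992 → NEW=0, ERR=-252918963923307631/9007199254740992
(5,0): OLD=49750393019707/274877906944 → NEW=255, ERR=-20343473251013/274877906944
(5,1): OLD=470850363571113/2199023255552 → NEW=255, ERR=-89900566594647/2199023255552
(5,2): OLD=110005887600527/17592186044416 → NEW=0, ERR=110005887600527/17592186044416
Target (5,2): original=23, with diffused error = 110005887600527/17592186044416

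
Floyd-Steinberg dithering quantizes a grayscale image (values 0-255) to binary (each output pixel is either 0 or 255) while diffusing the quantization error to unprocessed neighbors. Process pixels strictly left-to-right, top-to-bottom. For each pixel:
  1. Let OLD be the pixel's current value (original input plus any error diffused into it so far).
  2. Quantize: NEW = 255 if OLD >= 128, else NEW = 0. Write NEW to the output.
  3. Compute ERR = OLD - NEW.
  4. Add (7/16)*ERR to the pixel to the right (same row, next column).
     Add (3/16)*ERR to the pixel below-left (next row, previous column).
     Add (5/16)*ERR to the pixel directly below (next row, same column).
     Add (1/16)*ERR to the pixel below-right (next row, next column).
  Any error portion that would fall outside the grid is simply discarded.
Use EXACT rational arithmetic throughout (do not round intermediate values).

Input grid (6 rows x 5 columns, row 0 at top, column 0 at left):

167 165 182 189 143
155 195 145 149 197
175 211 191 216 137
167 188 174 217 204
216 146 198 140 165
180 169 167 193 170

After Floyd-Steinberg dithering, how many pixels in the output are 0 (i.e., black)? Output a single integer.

Answer: 9

Derivation:
(0,0): OLD=167 → NEW=255, ERR=-88
(0,1): OLD=253/2 → NEW=0, ERR=253/2
(0,2): OLD=7595/32 → NEW=255, ERR=-565/32
(0,3): OLD=92813/512 → NEW=255, ERR=-37747/512
(0,4): OLD=907227/8192 → NEW=0, ERR=907227/8192
(1,0): OLD=4839/32 → NEW=255, ERR=-3321/32
(1,1): OLD=46161/256 → NEW=255, ERR=-19119/256
(1,2): OLD=826501/8192 → NEW=0, ERR=826501/8192
(1,3): OLD=6218129/32768 → NEW=255, ERR=-2137711/32768
(1,4): OLD=104049491/524288 → NEW=255, ERR=-29643949/524288
(2,0): OLD=526603/4096 → NEW=255, ERR=-517877/4096
(2,1): OLD=18976201/131072 → NEW=255, ERR=-14447159/131072
(2,2): OLD=330104539/2097152 → NEW=255, ERR=-204669221/2097152
(2,3): OLD=4986862113/33554432 → NEW=255, ERR=-3569518047/33554432
(2,4): OLD=36889608871/536870912 → NEW=0, ERR=36889608871/536870912
(3,0): OLD=224022587/2097152 → NEW=0, ERR=224022587/2097152
(3,1): OLD=2920728959/16777216 → NEW=255, ERR=-1357461121/16777216
(3,2): OLD=43630518469/536870912 → NEW=0, ERR=43630518469/536870912
(3,3): OLD=242767687253/1073741824 → NEW=255, ERR=-31036477867/1073741824
(3,4): OLD=3542109479673/17179869184 → NEW=255, ERR=-838757162247/17179869184
(4,0): OLD=62870578613/268435456 → NEW=255, ERR=-5580462667/268435456
(4,1): OLD=1147051531413/8589934592 → NEW=255, ERR=-1043381789547/8589934592
(4,2): OLD=21959786175387/137438953472 → NEW=255, ERR=-13087146959973/137438953472
(4,3): OLD=187429122056725/2199023255552 → NEW=0, ERR=187429122056725/2199023255552
(4,4): OLD=6517057958544659/35184372088832 → NEW=255, ERR=-2454956924107501/35184372088832
(5,0): OLD=20715992229599/137438953472 → NEW=255, ERR=-14330940905761/137438953472
(5,1): OLD=72864581459389/1099511627776 → NEW=0, ERR=72864581459389/1099511627776
(5,2): OLD=6144104150514693/35184372088832 → NEW=255, ERR=-2827910732137467/35184372088832
(5,3): OLD=23283278813953339/140737488355328 → NEW=255, ERR=-12604780716655301/140737488355328
(5,4): OLD=257468828639385433/2251799813685248 → NEW=0, ERR=257468828639385433/2251799813685248
Output grid:
  Row 0: #.##.  (2 black, running=2)
  Row 1: ##.##  (1 black, running=3)
  Row 2: ####.  (1 black, running=4)
  Row 3: .#.##  (2 black, running=6)
  Row 4: ###.#  (1 black, running=7)
  Row 5: #.##.  (2 black, running=9)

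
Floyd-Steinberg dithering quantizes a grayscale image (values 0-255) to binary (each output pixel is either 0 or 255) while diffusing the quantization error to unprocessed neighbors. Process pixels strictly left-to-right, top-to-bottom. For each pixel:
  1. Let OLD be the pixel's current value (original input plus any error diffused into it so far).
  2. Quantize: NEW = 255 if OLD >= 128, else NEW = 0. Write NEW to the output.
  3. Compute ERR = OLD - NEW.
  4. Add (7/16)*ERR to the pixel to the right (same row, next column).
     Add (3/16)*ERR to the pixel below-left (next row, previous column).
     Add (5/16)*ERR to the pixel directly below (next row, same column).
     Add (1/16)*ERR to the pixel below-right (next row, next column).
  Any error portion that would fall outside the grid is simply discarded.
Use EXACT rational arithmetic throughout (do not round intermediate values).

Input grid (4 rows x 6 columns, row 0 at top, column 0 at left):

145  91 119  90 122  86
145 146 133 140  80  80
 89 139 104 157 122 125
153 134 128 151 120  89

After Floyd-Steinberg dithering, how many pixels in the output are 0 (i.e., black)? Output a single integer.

(0,0): OLD=145 → NEW=255, ERR=-110
(0,1): OLD=343/8 → NEW=0, ERR=343/8
(0,2): OLD=17633/128 → NEW=255, ERR=-15007/128
(0,3): OLD=79271/2048 → NEW=0, ERR=79271/2048
(0,4): OLD=4552593/32768 → NEW=255, ERR=-3803247/32768
(0,5): OLD=18466039/524288 → NEW=0, ERR=18466039/524288
(1,0): OLD=15189/128 → NEW=0, ERR=15189/128
(1,1): OLD=186835/1024 → NEW=255, ERR=-74285/1024
(1,2): OLD=2443215/32768 → NEW=0, ERR=2443215/32768
(1,3): OLD=20398243/131072 → NEW=255, ERR=-13025117/131072
(1,4): OLD=77817097/8388608 → NEW=0, ERR=77817097/8388608
(1,5): OLD=11785789807/134217728 → NEW=0, ERR=11785789807/134217728
(2,0): OLD=1842881/16384 → NEW=0, ERR=1842881/16384
(2,1): OLD=98008795/524288 → NEW=255, ERR=-35684645/524288
(2,2): OLD=623744593/8388608 → NEW=0, ERR=623744593/8388608
(2,3): OLD=11064636169/67108864 → NEW=255, ERR=-6048124151/67108864
(2,4): OLD=205564284315/2147483648 → NEW=0, ERR=205564284315/2147483648
(2,5): OLD=6696701647597/34359738368 → NEW=255, ERR=-2065031636243/34359738368
(3,0): OLD=1471264049/8388608 → NEW=255, ERR=-667830991/8388608
(3,1): OLD=6635187933/67108864 → NEW=0, ERR=6635187933/67108864
(3,2): OLD=93061522855/536870912 → NEW=255, ERR=-43840559705/536870912
(3,3): OLD=3769456426421/34359738368 → NEW=0, ERR=3769456426421/34359738368
(3,4): OLD=49755150461333/274877906944 → NEW=255, ERR=-20338715809387/274877906944
(3,5): OLD=192766091765147/4398046511104 → NEW=0, ERR=192766091765147/4398046511104
Output grid:
  Row 0: #.#.#.  (3 black, running=3)
  Row 1: .#.#..  (4 black, running=7)
  Row 2: .#.#.#  (3 black, running=10)
  Row 3: #.#.#.  (3 black, running=13)

Answer: 13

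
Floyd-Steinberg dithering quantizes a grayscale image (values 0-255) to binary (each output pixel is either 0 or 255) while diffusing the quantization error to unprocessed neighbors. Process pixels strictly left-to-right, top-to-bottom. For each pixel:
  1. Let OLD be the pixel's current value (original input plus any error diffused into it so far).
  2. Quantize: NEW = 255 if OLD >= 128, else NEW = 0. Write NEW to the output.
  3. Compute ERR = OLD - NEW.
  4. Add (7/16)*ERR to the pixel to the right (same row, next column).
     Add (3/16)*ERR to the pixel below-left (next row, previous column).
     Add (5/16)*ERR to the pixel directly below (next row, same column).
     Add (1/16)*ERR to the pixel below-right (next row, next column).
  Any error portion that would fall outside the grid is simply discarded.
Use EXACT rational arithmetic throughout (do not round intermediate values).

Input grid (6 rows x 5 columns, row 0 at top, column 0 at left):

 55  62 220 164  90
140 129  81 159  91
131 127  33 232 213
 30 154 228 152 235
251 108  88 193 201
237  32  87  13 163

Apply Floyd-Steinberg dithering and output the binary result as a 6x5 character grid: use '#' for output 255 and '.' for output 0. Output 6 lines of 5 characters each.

(0,0): OLD=55 → NEW=0, ERR=55
(0,1): OLD=1377/16 → NEW=0, ERR=1377/16
(0,2): OLD=65959/256 → NEW=255, ERR=679/256
(0,3): OLD=676497/4096 → NEW=255, ERR=-367983/4096
(0,4): OLD=3322359/65536 → NEW=0, ERR=3322359/65536
(1,0): OLD=44371/256 → NEW=255, ERR=-20909/256
(1,1): OLD=254149/2048 → NEW=0, ERR=254149/2048
(1,2): OLD=8169385/65536 → NEW=0, ERR=8169385/65536
(1,3): OLD=51152885/262144 → NEW=255, ERR=-15693835/262144
(1,4): OLD=314721087/4194304 → NEW=0, ERR=314721087/4194304
(2,0): OLD=4218695/32768 → NEW=255, ERR=-4137145/32768
(2,1): OLD=135068413/1048576 → NEW=255, ERR=-132318467/1048576
(2,2): OLD=222767927/16777216 → NEW=0, ERR=222767927/16777216
(2,3): OLD=64682389685/268435456 → NEW=255, ERR=-3768651595/268435456
(2,4): OLD=973087733683/4294967296 → NEW=255, ERR=-122128926797/4294967296
(3,0): OLD=-555582121/16777216 → NEW=0, ERR=-555582121/16777216
(3,1): OLD=12707296779/134217728 → NEW=0, ERR=12707296779/134217728
(3,2): OLD=1129796650217/4294967296 → NEW=255, ERR=34579989737/4294967296
(3,3): OLD=1259571259169/8589934592 → NEW=255, ERR=-930862061791/8589934592
(3,4): OLD=24440233514373/137438953472 → NEW=255, ERR=-10606699620987/137438953472
(4,0): OLD=554917001145/2147483648 → NEW=255, ERR=7308670905/2147483648
(4,1): OLD=9518703311033/68719476736 → NEW=255, ERR=-8004763256647/68719476736
(4,2): OLD=27655526094583/1099511627776 → NEW=0, ERR=27655526094583/1099511627776
(4,3): OLD=2747420556157113/17592186044416 → NEW=255, ERR=-1738586885168967/17592186044416
(4,4): OLD=35711668862679439/281474976710656 → NEW=0, ERR=35711668862679439/281474976710656
(5,0): OLD=237739353357771/1099511627776 → NEW=255, ERR=-42636111725109/1099511627776
(5,1): OLD=-144587635699551/8796093022208 → NEW=0, ERR=-144587635699551/8796093022208
(5,2): OLD=17411558112391465/281474976710656 → NEW=0, ERR=17411558112391465/281474976710656
(5,3): OLD=38888893099322727/1125899906842624 → NEW=0, ERR=38888893099322727/1125899906842624
(5,4): OLD=3811533025343597373/18014398509481984 → NEW=255, ERR=-782138594574308547/18014398509481984
Row 0: ..##.
Row 1: #..#.
Row 2: ##.##
Row 3: ..###
Row 4: ##.#.
Row 5: #...#

Answer: ..##.
#..#.
##.##
..###
##.#.
#...#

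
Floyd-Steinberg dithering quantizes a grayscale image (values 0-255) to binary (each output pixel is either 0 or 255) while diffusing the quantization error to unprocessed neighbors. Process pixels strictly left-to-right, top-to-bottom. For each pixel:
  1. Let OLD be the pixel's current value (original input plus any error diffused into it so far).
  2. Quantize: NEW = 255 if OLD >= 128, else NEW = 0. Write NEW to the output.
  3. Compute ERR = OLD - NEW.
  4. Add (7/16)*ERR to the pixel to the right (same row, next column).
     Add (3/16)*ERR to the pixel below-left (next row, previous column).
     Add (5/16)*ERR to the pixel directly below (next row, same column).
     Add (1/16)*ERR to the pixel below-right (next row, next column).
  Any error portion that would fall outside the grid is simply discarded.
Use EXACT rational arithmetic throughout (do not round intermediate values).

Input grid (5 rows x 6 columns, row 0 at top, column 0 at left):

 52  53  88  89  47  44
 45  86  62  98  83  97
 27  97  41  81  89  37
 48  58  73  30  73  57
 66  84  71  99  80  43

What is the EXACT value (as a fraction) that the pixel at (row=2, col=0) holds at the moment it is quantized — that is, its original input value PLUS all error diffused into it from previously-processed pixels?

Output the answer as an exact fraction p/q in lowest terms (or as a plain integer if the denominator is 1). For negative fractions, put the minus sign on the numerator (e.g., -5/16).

Answer: 281705/8192

Derivation:
(0,0): OLD=52 → NEW=0, ERR=52
(0,1): OLD=303/4 → NEW=0, ERR=303/4
(0,2): OLD=7753/64 → NEW=0, ERR=7753/64
(0,3): OLD=145407/1024 → NEW=255, ERR=-115713/1024
(0,4): OLD=-39943/16384 → NEW=0, ERR=-39943/16384
(0,5): OLD=11254735/262144 → NEW=0, ERR=11254735/262144
(1,0): OLD=4829/64 → NEW=0, ERR=4829/64
(1,1): OLD=86347/512 → NEW=255, ERR=-44213/512
(1,2): OLD=747495/16384 → NEW=0, ERR=747495/16384
(1,3): OLD=5882619/65536 → NEW=0, ERR=5882619/65536
(1,4): OLD=513786801/4194304 → NEW=0, ERR=513786801/4194304
(1,5): OLD=10996220807/67108864 → NEW=255, ERR=-6116539513/67108864
(2,0): OLD=281705/8192 → NEW=0, ERR=281705/8192
Target (2,0): original=27, with diffused error = 281705/8192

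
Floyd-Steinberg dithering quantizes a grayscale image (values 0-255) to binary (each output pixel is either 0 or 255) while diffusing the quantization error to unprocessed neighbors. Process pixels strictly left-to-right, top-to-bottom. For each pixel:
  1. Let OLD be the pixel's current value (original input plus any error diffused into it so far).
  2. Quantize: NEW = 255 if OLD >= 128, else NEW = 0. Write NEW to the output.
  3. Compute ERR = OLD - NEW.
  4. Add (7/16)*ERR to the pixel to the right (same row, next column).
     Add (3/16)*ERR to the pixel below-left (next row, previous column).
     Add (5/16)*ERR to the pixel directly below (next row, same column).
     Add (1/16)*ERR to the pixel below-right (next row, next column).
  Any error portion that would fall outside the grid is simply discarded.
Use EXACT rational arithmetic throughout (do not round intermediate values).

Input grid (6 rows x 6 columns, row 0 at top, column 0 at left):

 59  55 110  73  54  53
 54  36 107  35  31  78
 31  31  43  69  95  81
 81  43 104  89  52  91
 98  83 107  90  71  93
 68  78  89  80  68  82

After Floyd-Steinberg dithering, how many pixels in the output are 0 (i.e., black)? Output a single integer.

Answer: 27

Derivation:
(0,0): OLD=59 → NEW=0, ERR=59
(0,1): OLD=1293/16 → NEW=0, ERR=1293/16
(0,2): OLD=37211/256 → NEW=255, ERR=-28069/256
(0,3): OLD=102525/4096 → NEW=0, ERR=102525/4096
(0,4): OLD=4256619/65536 → NEW=0, ERR=4256619/65536
(0,5): OLD=85370861/1048576 → NEW=0, ERR=85370861/1048576
(1,0): OLD=22423/256 → NEW=0, ERR=22423/256
(1,1): OLD=169377/2048 → NEW=0, ERR=169377/2048
(1,2): OLD=7776693/65536 → NEW=0, ERR=7776693/65536
(1,3): OLD=26230801/262144 → NEW=0, ERR=26230801/262144
(1,4): OLD=1877444627/16777216 → NEW=0, ERR=1877444627/16777216
(1,5): OLD=41999441301/268435456 → NEW=255, ERR=-26451599979/268435456
(2,0): OLD=2420859/32768 → NEW=0, ERR=2420859/32768
(2,1): OLD=122568569/1048576 → NEW=0, ERR=122568569/1048576
(2,2): OLD=2603026347/16777216 → NEW=255, ERR=-1675163733/16777216
(2,3): OLD=11406461971/134217728 → NEW=0, ERR=11406461971/134217728
(2,4): OLD=665413471161/4294967296 → NEW=255, ERR=-429803189319/4294967296
(2,5): OLD=922153116575/68719476736 → NEW=0, ERR=922153116575/68719476736
(3,0): OLD=2113997643/16777216 → NEW=0, ERR=2113997643/16777216
(3,1): OLD=16180091119/134217728 → NEW=0, ERR=16180091119/134217728
(3,2): OLD=159750275325/1073741824 → NEW=255, ERR=-114053889795/1073741824
(3,3): OLD=3029306946999/68719476736 → NEW=0, ERR=3029306946999/68719476736
(3,4): OLD=26301033003351/549755813888 → NEW=0, ERR=26301033003351/549755813888
(3,5): OLD=966423012474553/8796093022208 → NEW=0, ERR=966423012474553/8796093022208
(4,0): OLD=343553576581/2147483648 → NEW=255, ERR=-204054753659/2147483648
(4,1): OLD=2304150657985/34359738368 → NEW=0, ERR=2304150657985/34359738368
(4,2): OLD=130780736143347/1099511627776 → NEW=0, ERR=130780736143347/1099511627776
(4,3): OLD=2782121467630815/17592186044416 → NEW=255, ERR=-1703885973695265/17592186044416
(4,4): OLD=18839727464404943/281474976710656 → NEW=0, ERR=18839727464404943/281474976710656
(4,5): OLD=718806668489934921/4503599627370496 → NEW=255, ERR=-429611236489541559/4503599627370496
(5,0): OLD=27971467025619/549755813888 → NEW=0, ERR=27971467025619/549755813888
(5,1): OLD=2420321329657347/17592186044416 → NEW=255, ERR=-2065686111668733/17592186044416
(5,2): OLD=8560998126418769/140737488355328 → NEW=0, ERR=8560998126418769/140737488355328
(5,3): OLD=433830116909792907/4503599627370496 → NEW=0, ERR=433830116909792907/4503599627370496
(5,4): OLD=964859611420679115/9007199254740992 → NEW=0, ERR=964859611420679115/9007199254740992
(5,5): OLD=14878221616130477895/144115188075855872 → NEW=0, ERR=14878221616130477895/144115188075855872
Output grid:
  Row 0: ..#...  (5 black, running=5)
  Row 1: .....#  (5 black, running=10)
  Row 2: ..#.#.  (4 black, running=14)
  Row 3: ..#...  (5 black, running=19)
  Row 4: #..#.#  (3 black, running=22)
  Row 5: .#....  (5 black, running=27)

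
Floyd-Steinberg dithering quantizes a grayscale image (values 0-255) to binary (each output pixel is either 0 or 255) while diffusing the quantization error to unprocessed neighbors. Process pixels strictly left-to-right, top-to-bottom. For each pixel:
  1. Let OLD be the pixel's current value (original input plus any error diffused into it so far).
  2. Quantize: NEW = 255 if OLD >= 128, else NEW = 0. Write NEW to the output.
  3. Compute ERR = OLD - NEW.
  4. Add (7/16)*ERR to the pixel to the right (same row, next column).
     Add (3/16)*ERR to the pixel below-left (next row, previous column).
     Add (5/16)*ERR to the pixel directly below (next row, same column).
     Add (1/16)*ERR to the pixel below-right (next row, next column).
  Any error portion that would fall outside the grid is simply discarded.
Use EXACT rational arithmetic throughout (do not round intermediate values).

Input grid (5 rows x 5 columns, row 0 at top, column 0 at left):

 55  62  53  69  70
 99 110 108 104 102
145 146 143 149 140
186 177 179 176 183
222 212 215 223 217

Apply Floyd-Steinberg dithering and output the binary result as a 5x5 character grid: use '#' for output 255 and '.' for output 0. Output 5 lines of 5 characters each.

Answer: .....
#.##.
.#.#.
#####
##.##

Derivation:
(0,0): OLD=55 → NEW=0, ERR=55
(0,1): OLD=1377/16 → NEW=0, ERR=1377/16
(0,2): OLD=23207/256 → NEW=0, ERR=23207/256
(0,3): OLD=445073/4096 → NEW=0, ERR=445073/4096
(0,4): OLD=7703031/65536 → NEW=0, ERR=7703031/65536
(1,0): OLD=33875/256 → NEW=255, ERR=-31405/256
(1,1): OLD=212293/2048 → NEW=0, ERR=212293/2048
(1,2): OLD=13594281/65536 → NEW=255, ERR=-3117399/65536
(1,3): OLD=37971509/262144 → NEW=255, ERR=-28875211/262144
(1,4): OLD=408237823/4194304 → NEW=0, ERR=408237823/4194304
(2,0): OLD=4132039/32768 → NEW=0, ERR=4132039/32768
(2,1): OLD=227515645/1048576 → NEW=255, ERR=-39871235/1048576
(2,2): OLD=1632842807/16777216 → NEW=0, ERR=1632842807/16777216
(2,3): OLD=46287514805/268435456 → NEW=255, ERR=-22163526475/268435456
(2,4): OLD=547218623411/4294967296 → NEW=0, ERR=547218623411/4294967296
(3,0): OLD=3662074711/16777216 → NEW=255, ERR=-616115369/16777216
(3,1): OLD=23512350859/134217728 → NEW=255, ERR=-10713169781/134217728
(3,2): OLD=672744578025/4294967296 → NEW=255, ERR=-422472082455/4294967296
(3,3): OLD=1177988104897/8589934592 → NEW=255, ERR=-1012445216063/8589934592
(3,4): OLD=22827165359845/137438953472 → NEW=255, ERR=-12219767775515/137438953472
(4,0): OLD=419957245753/2147483648 → NEW=255, ERR=-127651084487/2147483648
(4,1): OLD=9642164938425/68719476736 → NEW=255, ERR=-7881301629255/68719476736
(4,2): OLD=117644293857271/1099511627776 → NEW=0, ERR=117644293857271/1099511627776
(4,3): OLD=3697175326904505/17592186044416 → NEW=255, ERR=-788832114421575/17592186044416
(4,4): OLD=45664105966434703/281474976710656 → NEW=255, ERR=-26112013094782577/281474976710656
Row 0: .....
Row 1: #.##.
Row 2: .#.#.
Row 3: #####
Row 4: ##.##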